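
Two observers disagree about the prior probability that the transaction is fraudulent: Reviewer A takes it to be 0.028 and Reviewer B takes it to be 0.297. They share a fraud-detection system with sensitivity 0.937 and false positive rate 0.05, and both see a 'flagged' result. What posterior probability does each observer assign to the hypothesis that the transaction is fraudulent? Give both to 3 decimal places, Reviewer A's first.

Reviewer A: 0.351; Reviewer B: 0.888

P('+'|H) = 0.937, P('+'|¬H) = 0.05.
Reviewer A: numerator 0.937·0.028 = 0.026236; evidence = 0.026236+0.05·0.972 = 0.074836; posterior = 0.351.
Reviewer B: numerator 0.937·0.297 = 0.27829; evidence = 0.27829+0.05·0.703 = 0.31344; posterior = 0.888.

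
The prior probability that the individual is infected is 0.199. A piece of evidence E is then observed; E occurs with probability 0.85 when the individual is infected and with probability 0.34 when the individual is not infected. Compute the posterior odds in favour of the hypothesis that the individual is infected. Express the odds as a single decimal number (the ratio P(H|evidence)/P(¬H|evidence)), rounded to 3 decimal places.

Posterior odds ≈ 0.621

Prior odds = 0.199/(1−0.199) = 0.24844.
Likelihood ratio for E = 0.85/0.34 = 2.5000.
Posterior odds = prior odds × LR = 0.62110.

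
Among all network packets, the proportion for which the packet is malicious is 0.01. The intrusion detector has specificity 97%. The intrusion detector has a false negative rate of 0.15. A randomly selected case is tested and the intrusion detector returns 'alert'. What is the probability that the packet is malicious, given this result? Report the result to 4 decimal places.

Let H be the event that the packet is malicious. P(H) = 0.01, so P(¬H) = 0.99. With E the 'alert' result, P(E|H) = 0.85 and P(E|¬H) = 0.03.
P(E) = 0.85·0.01 + 0.03·0.99 = 0.0085000 + 0.029700 = 0.038200.
By Bayes' theorem, P(H|E) = 0.0085000 / 0.038200 = 0.2225.

P(H | E) ≈ 0.2225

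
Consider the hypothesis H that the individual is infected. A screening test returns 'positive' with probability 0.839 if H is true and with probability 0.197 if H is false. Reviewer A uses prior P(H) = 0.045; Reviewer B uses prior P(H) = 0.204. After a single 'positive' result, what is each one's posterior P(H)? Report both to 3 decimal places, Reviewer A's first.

Reviewer A: 0.167; Reviewer B: 0.522

P('+'|H) = 0.839, P('+'|¬H) = 0.197.
Reviewer A: numerator 0.839·0.045 = 0.037755; evidence = 0.037755+0.197·0.955 = 0.22589; posterior = 0.167.
Reviewer B: numerator 0.839·0.204 = 0.17116; evidence = 0.17116+0.197·0.796 = 0.32797; posterior = 0.522.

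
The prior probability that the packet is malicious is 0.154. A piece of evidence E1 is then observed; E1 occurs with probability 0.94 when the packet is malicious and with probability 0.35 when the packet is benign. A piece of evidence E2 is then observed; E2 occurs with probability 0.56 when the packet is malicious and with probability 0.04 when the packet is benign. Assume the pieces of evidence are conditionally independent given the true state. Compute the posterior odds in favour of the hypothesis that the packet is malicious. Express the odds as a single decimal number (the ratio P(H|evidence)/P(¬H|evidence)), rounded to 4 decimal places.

Posterior odds ≈ 6.8444

Prior odds = 0.154/(1−0.154) = 0.18203. In log-odds, ln(0.18203) = -1.7036.
Add log likelihood ratios: ln(2.6857) + ln(14.000) = 3.6270.
Posterior log-odds = 1.9234, so posterior odds = exp(1.9234) = 6.8444.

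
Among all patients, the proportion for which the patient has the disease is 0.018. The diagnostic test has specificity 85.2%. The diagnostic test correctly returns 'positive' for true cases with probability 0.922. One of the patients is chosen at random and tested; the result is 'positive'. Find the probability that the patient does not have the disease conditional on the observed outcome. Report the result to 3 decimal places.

P(¬H | E) ≈ 0.898

Write H for 'the patient has the disease'. Prior odds H:¬H = 0.018/0.982 = 0.018330. For the 'positive' outcome, the likelihood ratio is 0.922/0.148 = 6.2297.
Posterior odds = 0.018330 × 6.2297 = 0.11419, so P(H|E) = 0.11419/(1+0.11419) = 0.102. Then P(¬H|E) = 1 − 0.102 = 0.898.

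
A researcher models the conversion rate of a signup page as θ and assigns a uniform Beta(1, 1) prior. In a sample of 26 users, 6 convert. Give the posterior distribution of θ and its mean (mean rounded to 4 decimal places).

Posterior: Beta(7, 21); mean ≈ 0.2500

Observing 6 successes and 20 failures updates Beta(1, 1) by adding the success and failure counts to the two shape parameters: α = 1+6 = 7, β = 1+20 = 21.
E[θ | data] = 7/(7+21) = 0.2500.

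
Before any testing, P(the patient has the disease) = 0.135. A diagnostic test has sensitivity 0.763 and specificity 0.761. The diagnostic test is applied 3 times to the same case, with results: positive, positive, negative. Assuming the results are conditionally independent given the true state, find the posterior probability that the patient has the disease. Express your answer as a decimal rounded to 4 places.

Let H be the event that the patient has the disease; start with P(H) = 0.135. P('positive'|H) = 0.763, P('positive'|¬H) = 0.239.
Update on result 1 ('positive'): P(H) ← 0.763·0.1350 / (0.763·0.1350 + 0.239·0.8650) = 0.10301/0.30974 = 0.3326.
Update on result 2 ('positive'): P(H) ← 0.763·0.3326 / (0.763·0.3326 + 0.239·0.6674) = 0.25374/0.41326 = 0.6140.
Update on result 3 ('negative'): P(H) ← 0.237·0.6140 / (0.237·0.6140 + 0.761·0.3860) = 0.14552/0.43927 = 0.3313.

Posterior P(H) ≈ 0.3313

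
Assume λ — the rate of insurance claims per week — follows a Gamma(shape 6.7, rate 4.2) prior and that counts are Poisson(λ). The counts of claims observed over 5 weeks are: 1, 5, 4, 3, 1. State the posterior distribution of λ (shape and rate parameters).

Total count ∑xᵢ = 14 over n = 5 weeks.
Gamma is conjugate to the Poisson likelihood: posterior is Gamma(shape = 6.7+14 = 20.7, rate = 4.2+5 = 9.2).

Posterior: Gamma(shape=20.7, rate=9.2)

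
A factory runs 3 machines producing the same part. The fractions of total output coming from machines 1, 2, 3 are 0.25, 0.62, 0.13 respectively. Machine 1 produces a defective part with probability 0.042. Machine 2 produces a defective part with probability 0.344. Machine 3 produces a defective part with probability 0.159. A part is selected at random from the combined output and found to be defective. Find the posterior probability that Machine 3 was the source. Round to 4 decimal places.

Tabulate prior·likelihood by source: [1] prior 0.25, lik 0.042, product 0.01050; [2] prior 0.62, lik 0.344, product 0.2133; [3] prior 0.13, lik 0.159, product 0.02067.
Normalizing constant = 0.24445; the posterior for Machine 3 is its product over the sum, 0.02067/0.24445 = 0.0846.

Posterior probability ≈ 0.0846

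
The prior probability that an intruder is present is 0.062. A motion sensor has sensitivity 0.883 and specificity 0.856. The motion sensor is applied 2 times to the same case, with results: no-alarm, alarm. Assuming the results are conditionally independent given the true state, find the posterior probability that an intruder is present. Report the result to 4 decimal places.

With H the event that an intruder is present, the joint likelihood of the observed sequence is P(data|H) = 0.117·0.883 = 0.10331 and P(data|¬H) = 0.856·0.144 = 0.12326.
Bayes: P(H|data) = 0.062·0.10331 / (0.062·0.10331 + 0.938·0.12326) = 0.0064053/0.12203 = 0.0525.

Posterior P(H) ≈ 0.0525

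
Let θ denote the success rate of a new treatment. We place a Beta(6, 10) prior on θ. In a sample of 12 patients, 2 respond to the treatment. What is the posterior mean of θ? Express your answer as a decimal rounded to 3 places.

Posterior mean ≈ 0.286

Observing 2 successes and 10 failures updates Beta(6, 10) by adding the success and failure counts to the two shape parameters: α = 6+2 = 8, β = 10+10 = 20.
E[θ | data] = 8/(8+20) = 0.286.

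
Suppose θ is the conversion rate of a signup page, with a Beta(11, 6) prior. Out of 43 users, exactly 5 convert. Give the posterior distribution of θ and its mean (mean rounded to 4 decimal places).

Observing 5 successes and 38 failures updates Beta(11, 6) by adding the success and failure counts to the two shape parameters: α = 11+5 = 16, β = 6+38 = 44.
Posterior mean = α/(α+β) = 16/60 = 0.2667.

Posterior: Beta(16, 44); mean ≈ 0.2667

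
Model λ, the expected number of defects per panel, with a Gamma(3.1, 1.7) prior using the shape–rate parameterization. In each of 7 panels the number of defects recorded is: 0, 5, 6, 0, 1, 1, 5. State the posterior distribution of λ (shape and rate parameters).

Posterior: Gamma(shape=21.1, rate=8.7)

The Poisson likelihood adds the total count to the shape and the number of exposure periods to the rate. Here ∑xᵢ = 18 and n = 7, so shape 3.1→21.1 and rate 1.7→8.7.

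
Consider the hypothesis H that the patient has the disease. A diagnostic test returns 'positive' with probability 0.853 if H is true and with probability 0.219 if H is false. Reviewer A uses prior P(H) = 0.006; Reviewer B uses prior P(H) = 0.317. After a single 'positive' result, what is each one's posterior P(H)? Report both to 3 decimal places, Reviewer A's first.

The likelihood ratio for a 'positive' result is 0.853/0.219 = 3.8950.
Reviewer A: prior odds 0.006/0.994 = 0.0060362; posterior odds 0.023511; posterior probability 0.023.
Reviewer B: prior odds 0.317/0.683 = 0.46413; posterior odds 1.8078; posterior probability 0.644.

Reviewer A: 0.023; Reviewer B: 0.644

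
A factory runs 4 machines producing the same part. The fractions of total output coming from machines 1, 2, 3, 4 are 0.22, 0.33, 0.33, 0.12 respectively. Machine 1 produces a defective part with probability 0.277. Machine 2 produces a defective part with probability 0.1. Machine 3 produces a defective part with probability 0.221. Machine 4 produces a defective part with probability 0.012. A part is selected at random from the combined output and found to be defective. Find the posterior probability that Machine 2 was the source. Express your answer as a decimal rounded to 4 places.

Posterior probability ≈ 0.1961

P(defective|M1) = 0.277; P(defective|M2) = 0.1; P(defective|M3) = 0.221; P(defective|M4) = 0.012.
Prior × likelihood for each source: 0.22·0.277=0.06094, 0.33·0.1=0.03300, 0.33·0.221=0.07293, 0.12·0.012=0.001440. Summing gives P(defective) = 0.16831.
P(Machine 2 | defective) = 0.03300 / 0.16831 = 0.1961.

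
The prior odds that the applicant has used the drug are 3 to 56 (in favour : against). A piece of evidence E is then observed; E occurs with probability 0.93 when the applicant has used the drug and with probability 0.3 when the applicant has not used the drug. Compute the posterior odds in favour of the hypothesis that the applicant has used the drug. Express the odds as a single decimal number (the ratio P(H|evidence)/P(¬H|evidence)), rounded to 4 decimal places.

Prior odds = 3/56 = 0.053571.
Likelihood ratio for E = 0.93/0.3 = 3.1000.
Posterior odds = prior odds × LR = 0.16607.

Posterior odds ≈ 0.1661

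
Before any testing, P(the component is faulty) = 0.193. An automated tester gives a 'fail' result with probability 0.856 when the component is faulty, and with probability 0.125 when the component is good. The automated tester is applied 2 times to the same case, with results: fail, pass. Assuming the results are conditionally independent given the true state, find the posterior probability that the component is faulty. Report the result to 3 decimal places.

With H the event that the component is faulty, the joint likelihood of the observed sequence is P(data|H) = 0.856·0.144 = 0.12326 and P(data|¬H) = 0.125·0.875 = 0.10938.
Bayes: P(H|data) = 0.193·0.12326 / (0.193·0.12326 + 0.807·0.10938) = 0.023790/0.11206 = 0.2123.

Posterior P(H) ≈ 0.212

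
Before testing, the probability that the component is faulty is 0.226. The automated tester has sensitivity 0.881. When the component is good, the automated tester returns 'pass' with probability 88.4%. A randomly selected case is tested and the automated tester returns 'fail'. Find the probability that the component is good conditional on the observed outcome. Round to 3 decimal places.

P(¬H | E) ≈ 0.311

Write H for 'the component is faulty'. Prior odds H:¬H = 0.226/0.774 = 0.29199. For the 'fail' outcome, the likelihood ratio is 0.881/0.116 = 7.5948.
Posterior odds = 0.29199 × 7.5948 = 2.2176, so P(H|E) = 2.2176/(1+2.2176) = 0.689. Then P(¬H|E) = 1 − 0.689 = 0.311.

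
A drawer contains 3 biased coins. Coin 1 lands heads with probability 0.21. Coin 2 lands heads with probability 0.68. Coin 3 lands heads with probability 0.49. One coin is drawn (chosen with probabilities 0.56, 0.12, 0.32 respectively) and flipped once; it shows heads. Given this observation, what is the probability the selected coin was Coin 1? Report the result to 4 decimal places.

Posterior probability ≈ 0.3303

P(heads|C1) = 0.21; P(heads|C2) = 0.68; P(heads|C3) = 0.49.
Prior × likelihood for each source: 0.56·0.21=0.1176, 0.12·0.68=0.08160, 0.32·0.49=0.1568. Summing gives P(heads) = 0.35600.
P(Coin 1 | heads) = 0.1176 / 0.35600 = 0.3303.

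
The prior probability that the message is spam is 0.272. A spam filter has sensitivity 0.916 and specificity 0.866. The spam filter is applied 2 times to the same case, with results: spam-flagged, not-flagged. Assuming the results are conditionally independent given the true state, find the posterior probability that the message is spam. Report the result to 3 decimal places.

Posterior P(H) ≈ 0.199

With H the event that the message is spam, the joint likelihood of the observed sequence is P(data|H) = 0.916·0.084 = 0.076944 and P(data|¬H) = 0.134·0.866 = 0.11604.
Bayes: P(H|data) = 0.272·0.076944 / (0.272·0.076944 + 0.728·0.11604) = 0.020929/0.10541 = 0.1985.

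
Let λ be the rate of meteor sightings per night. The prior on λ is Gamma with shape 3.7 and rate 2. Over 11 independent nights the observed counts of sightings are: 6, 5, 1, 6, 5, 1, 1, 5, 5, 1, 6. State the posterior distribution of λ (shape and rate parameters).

Posterior: Gamma(shape=45.7, rate=13)

Total count ∑xᵢ = 42 over n = 11 nights.
Gamma is conjugate to the Poisson likelihood: posterior is Gamma(shape = 3.7+42 = 45.7, rate = 2+11 = 13).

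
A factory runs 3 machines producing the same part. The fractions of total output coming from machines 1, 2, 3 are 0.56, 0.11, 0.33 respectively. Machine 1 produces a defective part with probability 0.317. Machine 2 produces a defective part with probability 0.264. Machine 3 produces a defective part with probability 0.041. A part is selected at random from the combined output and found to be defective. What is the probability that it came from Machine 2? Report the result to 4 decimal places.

P(defective|M1) = 0.317; P(defective|M2) = 0.264; P(defective|M3) = 0.041.
Prior × likelihood for each source: 0.56·0.317=0.1775, 0.11·0.264=0.02904, 0.33·0.041=0.01353. Summing gives P(defective) = 0.22009.
P(Machine 2 | defective) = 0.02904 / 0.22009 = 0.1319.

Posterior probability ≈ 0.1319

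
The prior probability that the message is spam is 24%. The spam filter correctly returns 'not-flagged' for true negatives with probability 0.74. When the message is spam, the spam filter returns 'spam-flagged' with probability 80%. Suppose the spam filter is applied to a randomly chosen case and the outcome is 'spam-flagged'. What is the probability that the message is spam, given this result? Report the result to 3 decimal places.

Write H for 'the message is spam'. Prior odds H:¬H = 0.24/0.76 = 0.31579. For the 'spam-flagged' outcome, the likelihood ratio is 0.8/0.26 = 3.0769.
Posterior odds = 0.31579 × 3.0769 = 0.97166, so P(H|E) = 0.97166/(1+0.97166) = 0.493.

P(H | E) ≈ 0.493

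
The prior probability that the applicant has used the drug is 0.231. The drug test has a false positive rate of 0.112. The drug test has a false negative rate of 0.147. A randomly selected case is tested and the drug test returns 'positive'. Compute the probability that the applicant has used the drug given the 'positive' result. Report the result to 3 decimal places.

Write H for 'the applicant has used the drug'. Prior odds H:¬H = 0.231/0.769 = 0.30039. For the 'positive' outcome, the likelihood ratio is 0.853/0.112 = 7.6161.
Posterior odds = 0.30039 × 7.6161 = 2.2878, so P(H|E) = 2.2878/(1+2.2878) = 0.696.

P(H | E) ≈ 0.696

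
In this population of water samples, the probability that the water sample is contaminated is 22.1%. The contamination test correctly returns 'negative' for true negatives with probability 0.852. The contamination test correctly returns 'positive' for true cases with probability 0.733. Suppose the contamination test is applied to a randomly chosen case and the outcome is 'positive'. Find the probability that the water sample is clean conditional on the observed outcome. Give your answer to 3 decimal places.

P(¬H | E) ≈ 0.416

Let H be the event that the water sample is contaminated. P(H) = 0.221, so P(¬H) = 0.779. With E the 'positive' result, P(E|H) = 0.733 and P(E|¬H) = 0.148.
P(E) = 0.733·0.221 + 0.148·0.779 = 0.16199 + 0.11529 = 0.27729.
By Bayes' theorem, P(H|E) = 0.16199 / 0.27729 = 0.584. Hence P(¬H|E) = 1 − 0.584 = 0.416.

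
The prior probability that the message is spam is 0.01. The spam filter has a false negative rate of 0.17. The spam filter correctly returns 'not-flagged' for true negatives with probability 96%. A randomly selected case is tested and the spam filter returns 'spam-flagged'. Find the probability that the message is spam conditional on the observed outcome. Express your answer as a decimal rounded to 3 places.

Write H for 'the message is spam'. Prior odds H:¬H = 0.01/0.99 = 0.010101. For the 'spam-flagged' outcome, the likelihood ratio is 0.83/0.04 = 20.750.
Posterior odds = 0.010101 × 20.750 = 0.20960, so P(H|E) = 0.20960/(1+0.20960) = 0.173.

P(H | E) ≈ 0.173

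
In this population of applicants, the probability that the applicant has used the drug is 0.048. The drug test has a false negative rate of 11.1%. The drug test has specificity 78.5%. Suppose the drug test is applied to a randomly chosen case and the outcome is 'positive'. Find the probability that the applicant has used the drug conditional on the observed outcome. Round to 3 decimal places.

Let H be the event that the applicant has used the drug. P(H) = 0.048, so P(¬H) = 0.952. With E the 'positive' result, P(E|H) = 0.889 and P(E|¬H) = 0.215.
P(E) = 0.889·0.048 + 0.215·0.952 = 0.042672 + 0.20468 = 0.24735.
By Bayes' theorem, P(H|E) = 0.042672 / 0.24735 = 0.173.

P(H | E) ≈ 0.173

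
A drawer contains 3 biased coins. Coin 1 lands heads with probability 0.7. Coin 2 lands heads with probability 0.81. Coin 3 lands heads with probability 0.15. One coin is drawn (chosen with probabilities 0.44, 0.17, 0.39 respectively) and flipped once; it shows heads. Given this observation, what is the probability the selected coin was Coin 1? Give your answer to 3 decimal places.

P(heads|C1) = 0.7; P(heads|C2) = 0.81; P(heads|C3) = 0.15.
Prior × likelihood for each source: 0.44·0.7=0.3080, 0.17·0.81=0.1377, 0.39·0.15=0.05850. Summing gives P(heads) = 0.50420.
P(Coin 1 | heads) = 0.3080 / 0.50420 = 0.611.

Posterior probability ≈ 0.611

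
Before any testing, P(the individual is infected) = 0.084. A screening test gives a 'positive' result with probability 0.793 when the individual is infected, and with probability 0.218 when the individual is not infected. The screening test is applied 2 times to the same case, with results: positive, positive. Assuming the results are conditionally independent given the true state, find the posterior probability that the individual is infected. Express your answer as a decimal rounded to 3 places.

With H the event that the individual is infected, the joint likelihood of the observed sequence is P(data|H) = 0.793·0.793 = 0.62885 and P(data|¬H) = 0.218·0.218 = 0.047524.
Bayes: P(H|data) = 0.084·0.62885 / (0.084·0.62885 + 0.916·0.047524) = 0.052823/0.096355 = 0.5482.

Posterior P(H) ≈ 0.548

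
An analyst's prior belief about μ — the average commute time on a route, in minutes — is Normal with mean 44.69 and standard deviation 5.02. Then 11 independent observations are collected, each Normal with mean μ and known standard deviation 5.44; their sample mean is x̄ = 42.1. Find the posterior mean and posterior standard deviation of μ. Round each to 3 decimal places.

Prior precision 1/τ₀² = 1/5.02² = 0.0396819; data precision n/σ² = 11/5.44² = 0.371702.
Posterior precision = 0.0396819 + 0.371702 = 0.411384, giving posterior SD = 1/√0.411384 = 1.559.
Posterior mean = (0.0396819·44.69 + 0.371702·42.1) / 0.411384 = 42.350.

Posterior mean ≈ 42.350; posterior SD ≈ 1.559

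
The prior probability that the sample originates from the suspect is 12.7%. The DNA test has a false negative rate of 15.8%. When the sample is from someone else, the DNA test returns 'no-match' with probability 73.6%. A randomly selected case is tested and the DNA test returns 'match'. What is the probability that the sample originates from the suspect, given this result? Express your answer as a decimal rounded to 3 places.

Let H be the event that the sample originates from the suspect. P(H) = 0.127, so P(¬H) = 0.873. With E the 'match' result, P(E|H) = 0.842 and P(E|¬H) = 0.264.
P(E) = 0.842·0.127 + 0.264·0.873 = 0.10693 + 0.23047 = 0.33741.
By Bayes' theorem, P(H|E) = 0.10693 / 0.33741 = 0.317.

P(H | E) ≈ 0.317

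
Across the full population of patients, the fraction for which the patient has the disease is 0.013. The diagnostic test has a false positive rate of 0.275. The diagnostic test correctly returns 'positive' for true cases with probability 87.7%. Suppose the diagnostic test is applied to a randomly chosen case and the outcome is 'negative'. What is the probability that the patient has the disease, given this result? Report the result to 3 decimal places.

Write H for 'the patient has the disease'. Prior odds H:¬H = 0.013/0.987 = 0.013171. For the 'negative' outcome, the likelihood ratio is 0.123/0.725 = 0.16966.
Posterior odds = 0.013171 × 0.16966 = 0.0022346, so P(H|E) = 0.0022346/(1+0.0022346) = 0.002.

P(H | E) ≈ 0.002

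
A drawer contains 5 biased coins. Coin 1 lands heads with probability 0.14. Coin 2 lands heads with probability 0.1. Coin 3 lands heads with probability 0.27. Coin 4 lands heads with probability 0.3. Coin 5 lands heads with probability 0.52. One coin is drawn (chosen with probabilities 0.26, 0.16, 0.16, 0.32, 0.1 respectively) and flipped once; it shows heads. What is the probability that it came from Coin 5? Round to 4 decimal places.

Posterior probability ≈ 0.2135

Tabulate prior·likelihood by source: [1] prior 0.26, lik 0.14, product 0.03640; [2] prior 0.16, lik 0.1, product 0.01600; [3] prior 0.16, lik 0.27, product 0.04320; [4] prior 0.32, lik 0.3, product 0.09600; [5] prior 0.1, lik 0.52, product 0.05200.
Normalizing constant = 0.24360; the posterior for Coin 5 is its product over the sum, 0.05200/0.24360 = 0.2135.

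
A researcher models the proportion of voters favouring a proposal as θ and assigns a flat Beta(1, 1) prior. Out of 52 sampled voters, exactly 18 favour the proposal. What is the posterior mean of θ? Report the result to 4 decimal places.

Posterior mean ≈ 0.3519

The binomial likelihood is conjugate to the Beta prior: with 18 successes and 34 failures, the posterior is Beta(1+18, 1+34) = Beta(19, 35).
E[θ | data] = 19/(19+35) = 0.3519.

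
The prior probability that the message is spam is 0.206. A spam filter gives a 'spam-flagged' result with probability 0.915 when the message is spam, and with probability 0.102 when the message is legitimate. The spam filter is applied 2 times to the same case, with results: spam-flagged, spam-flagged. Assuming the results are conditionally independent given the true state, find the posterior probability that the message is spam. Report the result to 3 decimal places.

With H the event that the message is spam, the joint likelihood of the observed sequence is P(data|H) = 0.915·0.915 = 0.83723 and P(data|¬H) = 0.102·0.102 = 0.010404.
Bayes: P(H|data) = 0.206·0.83723 / (0.206·0.83723 + 0.794·0.010404) = 0.17247/0.18073 = 0.9543.

Posterior P(H) ≈ 0.954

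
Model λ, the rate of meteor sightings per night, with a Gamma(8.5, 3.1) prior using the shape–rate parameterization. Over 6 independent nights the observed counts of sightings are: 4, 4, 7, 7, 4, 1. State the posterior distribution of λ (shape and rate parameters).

Total count ∑xᵢ = 27 over n = 6 nights.
Gamma is conjugate to the Poisson likelihood: posterior is Gamma(shape = 8.5+27 = 35.5, rate = 3.1+6 = 9.1).

Posterior: Gamma(shape=35.5, rate=9.1)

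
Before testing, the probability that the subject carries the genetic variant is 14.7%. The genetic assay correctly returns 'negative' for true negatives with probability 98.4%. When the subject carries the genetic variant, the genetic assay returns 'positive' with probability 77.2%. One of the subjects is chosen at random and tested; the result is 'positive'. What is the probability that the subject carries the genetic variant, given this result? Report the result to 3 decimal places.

P(H | E) ≈ 0.893

Let H be the event that the subject carries the genetic variant. P(H) = 0.147, so P(¬H) = 0.853. With E the 'positive' result, P(E|H) = 0.772 and P(E|¬H) = 0.016.
P(E) = 0.772·0.147 + 0.016·0.853 = 0.11348 + 0.013648 = 0.12713.
By Bayes' theorem, P(H|E) = 0.11348 / 0.12713 = 0.893.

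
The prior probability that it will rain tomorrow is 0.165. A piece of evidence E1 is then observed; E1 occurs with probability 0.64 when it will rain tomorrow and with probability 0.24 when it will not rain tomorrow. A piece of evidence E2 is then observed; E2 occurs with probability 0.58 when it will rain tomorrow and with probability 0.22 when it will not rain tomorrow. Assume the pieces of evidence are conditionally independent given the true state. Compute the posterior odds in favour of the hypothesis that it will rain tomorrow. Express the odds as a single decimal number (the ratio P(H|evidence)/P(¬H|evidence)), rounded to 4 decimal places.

Posterior odds ≈ 1.3892

Prior odds = 0.165/(1−0.165) = 0.19760.
Likelihood ratio for E1 = 0.64/0.24 = 2.6667.
Likelihood ratio for E2 = 0.58/0.22 = 2.6364.
Posterior odds = prior odds × LR₁ × LR₂ = 1.3892.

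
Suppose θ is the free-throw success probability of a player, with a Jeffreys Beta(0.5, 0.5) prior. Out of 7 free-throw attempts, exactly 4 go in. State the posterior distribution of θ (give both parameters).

Observing 4 successes and 3 failures updates Beta(0.5, 0.5) by adding the success and failure counts to the two shape parameters: α = 0.5+4 = 4.5, β = 0.5+3 = 3.5.

Posterior: Beta(4.5, 3.5)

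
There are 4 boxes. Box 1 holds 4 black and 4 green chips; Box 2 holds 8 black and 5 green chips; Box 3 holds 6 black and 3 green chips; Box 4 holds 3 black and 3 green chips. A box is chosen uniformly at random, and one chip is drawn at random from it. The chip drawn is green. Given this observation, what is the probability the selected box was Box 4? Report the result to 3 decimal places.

Posterior probability ≈ 0.291

P(green|Box 1) = 0.5; P(green|Box 2) = 0.3846; P(green|Box 3) = 0.3333; P(green|Box 4) = 0.5.
Prior × likelihood for each source: 0.25·0.5=0.1250, 0.25·0.3846=0.09615, 0.25·0.3333=0.08333, 0.25·0.5=0.1250. Summing gives P(green) = 0.42949.
P(Box 4 | green) = 0.1250 / 0.42949 = 0.291.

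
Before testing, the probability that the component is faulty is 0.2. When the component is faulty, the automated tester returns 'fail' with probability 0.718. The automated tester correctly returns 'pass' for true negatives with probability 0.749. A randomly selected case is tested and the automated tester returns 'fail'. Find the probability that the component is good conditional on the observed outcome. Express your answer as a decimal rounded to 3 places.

P(¬H | E) ≈ 0.583

Write H for 'the component is faulty'. Prior odds H:¬H = 0.2/0.8 = 0.25000. For the 'fail' outcome, the likelihood ratio is 0.718/0.251 = 2.8606.
Posterior odds = 0.25000 × 2.8606 = 0.71514, so P(H|E) = 0.71514/(1+0.71514) = 0.417. Then P(¬H|E) = 1 − 0.417 = 0.583.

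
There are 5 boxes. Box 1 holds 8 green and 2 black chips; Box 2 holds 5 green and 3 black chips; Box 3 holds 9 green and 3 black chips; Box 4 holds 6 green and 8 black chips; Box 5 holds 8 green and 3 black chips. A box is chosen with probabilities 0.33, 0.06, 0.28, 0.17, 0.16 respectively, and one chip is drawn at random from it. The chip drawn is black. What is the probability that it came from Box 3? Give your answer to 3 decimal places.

Posterior probability ≈ 0.234

Tabulate prior·likelihood by source: [1] prior 0.33, lik 0.2, product 0.06600; [2] prior 0.06, lik 0.375, product 0.02250; [3] prior 0.28, lik 0.25, product 0.07000; [4] prior 0.17, lik 0.5714, product 0.09714; [5] prior 0.16, lik 0.2727, product 0.04364.
Normalizing constant = 0.29928; the posterior for Box 3 is its product over the sum, 0.07000/0.29928 = 0.234.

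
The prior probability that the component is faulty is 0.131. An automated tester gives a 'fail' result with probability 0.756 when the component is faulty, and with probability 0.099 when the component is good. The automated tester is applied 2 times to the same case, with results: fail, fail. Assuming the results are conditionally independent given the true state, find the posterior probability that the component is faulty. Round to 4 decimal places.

Let H be the event that the component is faulty; start with P(H) = 0.131. P('fail'|H) = 0.756, P('fail'|¬H) = 0.099.
Update on result 1 ('fail'): P(H) ← 0.756·0.1310 / (0.756·0.1310 + 0.099·0.8690) = 0.099036/0.18507 = 0.5351.
Update on result 2 ('fail'): P(H) ← 0.756·0.5351 / (0.756·0.5351 + 0.099·0.4649) = 0.40456/0.45058 = 0.8979.

Posterior P(H) ≈ 0.8979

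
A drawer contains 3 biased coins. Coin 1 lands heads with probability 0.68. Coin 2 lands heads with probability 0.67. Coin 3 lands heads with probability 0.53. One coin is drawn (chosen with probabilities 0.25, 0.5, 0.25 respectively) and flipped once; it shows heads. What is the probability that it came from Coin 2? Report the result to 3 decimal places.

Posterior probability ≈ 0.525

Tabulate prior·likelihood by source: [1] prior 0.25, lik 0.68, product 0.1700; [2] prior 0.5, lik 0.67, product 0.3350; [3] prior 0.25, lik 0.53, product 0.1325.
Normalizing constant = 0.63750; the posterior for Coin 2 is its product over the sum, 0.3350/0.63750 = 0.525.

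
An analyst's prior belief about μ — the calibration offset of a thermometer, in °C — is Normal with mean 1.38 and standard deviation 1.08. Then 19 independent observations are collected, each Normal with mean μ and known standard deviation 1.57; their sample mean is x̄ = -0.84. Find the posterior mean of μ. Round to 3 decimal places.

With known σ, the Normal prior is conjugate. Weight on the data is w = (n/σ²)/(n/σ² + 1/τ₀²) = 7.70822/(7.70822+0.857339) = 0.89991.
Posterior mean = w·x̄ + (1−w)·μ₀ = 0.89991·-0.84 + 0.10009·1.38 = -0.618.

Posterior mean ≈ -0.618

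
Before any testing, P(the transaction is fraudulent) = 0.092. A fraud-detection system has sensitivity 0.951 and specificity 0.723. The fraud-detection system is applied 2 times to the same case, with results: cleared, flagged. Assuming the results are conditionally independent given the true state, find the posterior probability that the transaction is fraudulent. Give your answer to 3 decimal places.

Let H be the event that the transaction is fraudulent; start with P(H) = 0.092. P('flagged'|H) = 0.951, P('flagged'|¬H) = 0.277.
Update on result 1 ('cleared'): P(H) ← 0.049·0.0920 / (0.049·0.0920 + 0.723·0.9080) = 0.0045080/0.66099 = 0.0068.
Update on result 2 ('flagged'): P(H) ← 0.951·0.0068 / (0.951·0.0068 + 0.277·0.9932) = 0.0064859/0.28160 = 0.0230.

Posterior P(H) ≈ 0.023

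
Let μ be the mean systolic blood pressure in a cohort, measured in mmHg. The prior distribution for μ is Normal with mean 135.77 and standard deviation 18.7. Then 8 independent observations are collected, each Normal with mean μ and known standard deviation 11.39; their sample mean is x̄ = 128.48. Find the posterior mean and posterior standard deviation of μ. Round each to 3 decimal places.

With known σ, the Normal prior is conjugate. Weight on the data is w = (n/σ²)/(n/σ² + 1/τ₀²) = 0.0616655/(0.0616655+0.00285968) = 0.95568.
Posterior mean = w·x̄ + (1−w)·μ₀ = 0.95568·128.48 + 0.044319·135.77 = 128.803. Posterior variance = 1/(0.0616655+0.00285968) = 15.4978, so SD = 3.937.

Posterior mean ≈ 128.803; posterior SD ≈ 3.937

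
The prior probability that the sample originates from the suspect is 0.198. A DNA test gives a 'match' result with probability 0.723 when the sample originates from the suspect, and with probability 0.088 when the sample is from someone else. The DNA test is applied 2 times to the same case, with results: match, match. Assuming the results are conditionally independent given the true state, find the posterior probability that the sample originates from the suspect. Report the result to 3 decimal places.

With H the event that the sample originates from the suspect, the joint likelihood of the observed sequence is P(data|H) = 0.723·0.723 = 0.52273 and P(data|¬H) = 0.088·0.088 = 0.0077440.
Bayes: P(H|data) = 0.198·0.52273 / (0.198·0.52273 + 0.802·0.0077440) = 0.10350/0.10971 = 0.9434.

Posterior P(H) ≈ 0.943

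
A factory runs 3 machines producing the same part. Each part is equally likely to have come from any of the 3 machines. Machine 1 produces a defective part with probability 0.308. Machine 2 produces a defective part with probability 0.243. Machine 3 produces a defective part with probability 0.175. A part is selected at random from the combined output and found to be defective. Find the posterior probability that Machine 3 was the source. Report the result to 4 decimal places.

Posterior probability ≈ 0.2410

P(defective|M1) = 0.308; P(defective|M2) = 0.243; P(defective|M3) = 0.175.
Prior × likelihood for each source: 0.333333·0.308=0.1027, 0.333333·0.243=0.08100, 0.333333·0.175=0.05833. Summing gives P(defective) = 0.24200.
P(Machine 3 | defective) = 0.05833 / 0.24200 = 0.2410.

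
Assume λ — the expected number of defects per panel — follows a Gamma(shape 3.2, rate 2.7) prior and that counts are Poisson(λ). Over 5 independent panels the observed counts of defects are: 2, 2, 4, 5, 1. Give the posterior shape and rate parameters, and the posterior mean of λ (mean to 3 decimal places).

Total count ∑xᵢ = 14 over n = 5 panels.
Gamma is conjugate to the Poisson likelihood: posterior is Gamma(shape = 3.2+14 = 17.2, rate = 2.7+5 = 7.7).
E[λ | data] = 17.2/7.7 = 2.234.

Posterior: Gamma(shape=17.2, rate=7.7); mean ≈ 2.234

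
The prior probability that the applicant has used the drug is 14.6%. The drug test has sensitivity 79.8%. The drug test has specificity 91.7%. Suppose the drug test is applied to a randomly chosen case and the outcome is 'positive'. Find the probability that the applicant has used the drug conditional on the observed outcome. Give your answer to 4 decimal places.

Let H be the event that the applicant has used the drug. P(H) = 0.146, so P(¬H) = 0.854. With E the 'positive' result, P(E|H) = 0.798 and P(E|¬H) = 0.083.
P(E) = 0.798·0.146 + 0.083·0.854 = 0.11651 + 0.070882 = 0.18739.
By Bayes' theorem, P(H|E) = 0.11651 / 0.18739 = 0.6217.

P(H | E) ≈ 0.6217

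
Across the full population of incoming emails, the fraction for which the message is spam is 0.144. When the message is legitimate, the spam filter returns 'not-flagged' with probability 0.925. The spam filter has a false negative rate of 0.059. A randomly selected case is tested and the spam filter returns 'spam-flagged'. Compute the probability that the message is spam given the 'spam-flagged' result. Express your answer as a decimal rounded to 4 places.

P(H | E) ≈ 0.6785

Let H be the event that the message is spam. P(H) = 0.144, so P(¬H) = 0.856. With E the 'spam-flagged' result, P(E|H) = 0.941 and P(E|¬H) = 0.075.
P(E) = 0.941·0.144 + 0.075·0.856 = 0.13550 + 0.064200 = 0.19970.
By Bayes' theorem, P(H|E) = 0.13550 / 0.19970 = 0.6785.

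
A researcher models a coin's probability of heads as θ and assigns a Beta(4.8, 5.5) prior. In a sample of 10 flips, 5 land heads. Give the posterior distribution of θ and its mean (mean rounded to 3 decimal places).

Posterior: Beta(9.8, 10.5); mean ≈ 0.483

The binomial likelihood is conjugate to the Beta prior: with 5 successes and 5 failures, the posterior is Beta(4.8+5, 5.5+5) = Beta(9.8, 10.5).
Posterior mean = α/(α+β) = 9.8/20.3 = 0.483.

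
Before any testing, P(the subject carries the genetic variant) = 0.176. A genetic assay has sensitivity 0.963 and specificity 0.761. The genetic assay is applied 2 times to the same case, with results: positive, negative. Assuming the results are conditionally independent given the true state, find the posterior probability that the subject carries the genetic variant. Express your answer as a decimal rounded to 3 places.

Posterior P(H) ≈ 0.040

With H the event that the subject carries the genetic variant, the joint likelihood of the observed sequence is P(data|H) = 0.963·0.037 = 0.035631 and P(data|¬H) = 0.239·0.761 = 0.18188.
Bayes: P(H|data) = 0.176·0.035631 / (0.176·0.035631 + 0.824·0.18188) = 0.0062711/0.15614 = 0.0402.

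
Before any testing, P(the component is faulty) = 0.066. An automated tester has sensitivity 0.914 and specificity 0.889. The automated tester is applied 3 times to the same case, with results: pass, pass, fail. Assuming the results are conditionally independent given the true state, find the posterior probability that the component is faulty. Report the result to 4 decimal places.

Posterior P(H) ≈ 0.0054

With H the event that the component is faulty, the joint likelihood of the observed sequence is P(data|H) = 0.086·0.086·0.914 = 0.0067599 and P(data|¬H) = 0.889·0.889·0.111 = 0.087726.
Bayes: P(H|data) = 0.066·0.0067599 / (0.066·0.0067599 + 0.934·0.087726) = 0.00044616/0.082382 = 0.0054.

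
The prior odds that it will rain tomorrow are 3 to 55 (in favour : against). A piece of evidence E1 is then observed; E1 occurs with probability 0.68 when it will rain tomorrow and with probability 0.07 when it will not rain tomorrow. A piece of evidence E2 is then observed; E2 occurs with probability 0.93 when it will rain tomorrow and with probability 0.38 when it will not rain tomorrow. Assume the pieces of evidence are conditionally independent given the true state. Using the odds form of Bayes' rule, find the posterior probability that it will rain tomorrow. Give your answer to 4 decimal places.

Posterior probability ≈ 0.5646

Prior odds = 3/55 = 0.054545.
Likelihood ratio for E1 = 0.68/0.07 = 9.7143.
Likelihood ratio for E2 = 0.93/0.38 = 2.4474.
Posterior odds = prior odds × LR₁ × LR₂ = 1.2968.
Posterior probability = odds/(1+odds) = 1.2968/2.2968 = 0.5646.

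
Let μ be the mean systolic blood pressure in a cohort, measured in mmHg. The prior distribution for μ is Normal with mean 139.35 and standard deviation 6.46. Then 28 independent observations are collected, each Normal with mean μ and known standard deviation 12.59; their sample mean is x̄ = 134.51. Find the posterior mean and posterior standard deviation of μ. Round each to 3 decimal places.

Posterior mean ≈ 135.088; posterior SD ≈ 2.233

With known σ, the Normal prior is conjugate. Weight on the data is w = (n/σ²)/(n/σ² + 1/τ₀²) = 0.176647/(0.176647+0.0239627) = 0.88055.
Posterior mean = w·x̄ + (1−w)·μ₀ = 0.88055·134.51 + 0.11945·139.35 = 135.088. Posterior variance = 1/(0.176647+0.0239627) = 4.98480, so SD = 2.233.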